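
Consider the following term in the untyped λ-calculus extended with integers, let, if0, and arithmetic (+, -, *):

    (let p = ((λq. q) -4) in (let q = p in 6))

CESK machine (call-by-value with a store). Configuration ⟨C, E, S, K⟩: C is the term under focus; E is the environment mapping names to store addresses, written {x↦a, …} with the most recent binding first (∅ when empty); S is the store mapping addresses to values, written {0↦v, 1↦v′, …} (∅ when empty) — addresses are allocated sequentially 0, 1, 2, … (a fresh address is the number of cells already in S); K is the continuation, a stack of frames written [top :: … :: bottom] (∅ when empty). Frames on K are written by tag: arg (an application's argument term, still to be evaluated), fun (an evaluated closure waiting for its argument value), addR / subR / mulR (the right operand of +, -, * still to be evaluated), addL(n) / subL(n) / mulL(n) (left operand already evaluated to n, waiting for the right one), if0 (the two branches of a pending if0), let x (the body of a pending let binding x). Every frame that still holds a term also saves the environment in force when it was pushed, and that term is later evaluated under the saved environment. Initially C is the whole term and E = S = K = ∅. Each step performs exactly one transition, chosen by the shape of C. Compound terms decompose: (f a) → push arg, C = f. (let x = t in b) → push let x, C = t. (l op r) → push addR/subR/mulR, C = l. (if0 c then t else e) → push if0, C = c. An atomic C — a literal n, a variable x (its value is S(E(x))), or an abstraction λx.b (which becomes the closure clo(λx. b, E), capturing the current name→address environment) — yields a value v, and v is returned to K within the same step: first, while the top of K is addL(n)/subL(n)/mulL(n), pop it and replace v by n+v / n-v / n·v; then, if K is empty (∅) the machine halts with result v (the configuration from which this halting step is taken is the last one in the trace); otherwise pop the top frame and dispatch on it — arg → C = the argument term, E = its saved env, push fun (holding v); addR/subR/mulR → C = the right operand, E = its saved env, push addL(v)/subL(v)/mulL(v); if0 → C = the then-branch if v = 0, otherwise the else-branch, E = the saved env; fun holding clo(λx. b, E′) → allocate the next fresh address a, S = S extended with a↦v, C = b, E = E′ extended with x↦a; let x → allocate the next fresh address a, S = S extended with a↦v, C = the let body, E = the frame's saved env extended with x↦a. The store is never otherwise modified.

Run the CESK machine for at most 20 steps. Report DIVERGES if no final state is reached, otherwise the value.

step 0: <C=(let p = ((λq. q) -4) in (let q = p in 6)), E=∅, S=∅, K=∅>
step 1: <C=((λq. q) -4), E=∅, S=∅, K=[let p]>
step 2: <C=(λq. q), E=∅, S=∅, K=[arg :: let p]>
step 3: <C=-4, E=∅, S=∅, K=[fun :: let p]>
step 4: <C=q, E={q↦0}, S={0↦-4}, K=[let p]>
step 5: <C=(let q = p in 6), E={p↦1}, S={0↦-4, 1↦-4}, K=∅>
step 6: <C=p, E={p↦1}, S={0↦-4, 1↦-4}, K=[let q]>
step 7: <C=6, E={q↦2, p↦1}, S={0↦-4, 1↦-4, 2↦-4}, K=∅>
→ final value 6

Answer: 6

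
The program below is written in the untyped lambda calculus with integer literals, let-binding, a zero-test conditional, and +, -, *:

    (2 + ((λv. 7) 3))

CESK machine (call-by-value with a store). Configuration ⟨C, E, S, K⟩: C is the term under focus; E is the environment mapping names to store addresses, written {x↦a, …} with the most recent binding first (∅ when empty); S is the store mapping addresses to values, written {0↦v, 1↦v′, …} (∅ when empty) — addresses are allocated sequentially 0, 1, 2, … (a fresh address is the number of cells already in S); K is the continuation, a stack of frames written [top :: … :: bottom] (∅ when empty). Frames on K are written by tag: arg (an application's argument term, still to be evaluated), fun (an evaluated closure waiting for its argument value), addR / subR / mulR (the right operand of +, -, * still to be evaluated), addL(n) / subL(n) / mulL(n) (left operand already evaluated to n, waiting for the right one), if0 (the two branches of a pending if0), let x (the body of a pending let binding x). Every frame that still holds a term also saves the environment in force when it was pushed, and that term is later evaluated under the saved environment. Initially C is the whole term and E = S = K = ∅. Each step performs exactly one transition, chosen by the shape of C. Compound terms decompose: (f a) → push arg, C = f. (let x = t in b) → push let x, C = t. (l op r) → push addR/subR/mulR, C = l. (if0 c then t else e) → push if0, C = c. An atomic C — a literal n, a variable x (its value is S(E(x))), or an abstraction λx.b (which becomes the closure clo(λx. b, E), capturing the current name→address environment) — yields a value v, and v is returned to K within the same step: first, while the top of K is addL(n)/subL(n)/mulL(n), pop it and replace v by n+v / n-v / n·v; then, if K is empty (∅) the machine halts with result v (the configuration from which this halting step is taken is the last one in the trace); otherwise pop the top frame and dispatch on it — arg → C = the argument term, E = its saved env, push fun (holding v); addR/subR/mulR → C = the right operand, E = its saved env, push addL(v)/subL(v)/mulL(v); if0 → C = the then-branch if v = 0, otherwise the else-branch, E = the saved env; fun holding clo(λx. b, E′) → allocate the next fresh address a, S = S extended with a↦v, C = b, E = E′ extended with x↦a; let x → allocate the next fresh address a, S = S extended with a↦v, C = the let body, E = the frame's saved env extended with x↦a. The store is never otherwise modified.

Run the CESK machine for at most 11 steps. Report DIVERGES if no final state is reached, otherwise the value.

Answer: 9

Machine steps:
[0] ⟨C=(2 + ((λv. 7) 3)); E=∅; S=∅; K=∅⟩
[1] ⟨C=2; E=∅; S=∅; K=[addR]⟩
[2] ⟨C=((λv. 7) 3); E=∅; S=∅; K=[addL(2)]⟩
[3] ⟨C=(λv. 7); E=∅; S=∅; K=[arg :: addL(2)]⟩
[4] ⟨C=3; E=∅; S=∅; K=[fun :: addL(2)]⟩
[5] ⟨C=7; E={v↦0}; S={0↦3}; K=[addL(2)]⟩
→ final value 9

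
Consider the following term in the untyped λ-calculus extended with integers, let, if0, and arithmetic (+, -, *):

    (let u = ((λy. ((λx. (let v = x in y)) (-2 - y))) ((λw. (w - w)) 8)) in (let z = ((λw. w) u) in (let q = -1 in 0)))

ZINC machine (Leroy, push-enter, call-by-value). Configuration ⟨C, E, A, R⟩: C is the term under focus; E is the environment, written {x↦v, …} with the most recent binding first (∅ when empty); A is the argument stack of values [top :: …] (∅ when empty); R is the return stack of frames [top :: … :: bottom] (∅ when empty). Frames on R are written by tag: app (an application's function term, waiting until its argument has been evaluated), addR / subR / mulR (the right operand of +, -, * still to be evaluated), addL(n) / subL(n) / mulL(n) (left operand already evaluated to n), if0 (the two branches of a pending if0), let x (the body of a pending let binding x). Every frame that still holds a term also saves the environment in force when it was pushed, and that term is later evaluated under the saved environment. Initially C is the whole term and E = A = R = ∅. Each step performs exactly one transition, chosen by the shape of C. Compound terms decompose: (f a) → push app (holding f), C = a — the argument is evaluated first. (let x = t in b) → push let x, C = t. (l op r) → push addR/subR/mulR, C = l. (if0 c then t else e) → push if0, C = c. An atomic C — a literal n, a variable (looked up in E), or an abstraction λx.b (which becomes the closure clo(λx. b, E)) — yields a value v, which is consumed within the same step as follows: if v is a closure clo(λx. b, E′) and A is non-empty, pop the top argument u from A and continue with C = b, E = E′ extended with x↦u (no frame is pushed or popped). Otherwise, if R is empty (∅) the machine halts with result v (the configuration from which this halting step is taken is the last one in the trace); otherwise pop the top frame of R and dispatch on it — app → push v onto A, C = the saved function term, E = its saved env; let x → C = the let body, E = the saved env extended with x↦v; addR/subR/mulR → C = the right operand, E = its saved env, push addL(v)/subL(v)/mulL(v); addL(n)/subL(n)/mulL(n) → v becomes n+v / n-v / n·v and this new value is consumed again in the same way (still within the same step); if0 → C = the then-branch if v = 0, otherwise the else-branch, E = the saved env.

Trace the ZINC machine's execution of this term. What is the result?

Answer: 0

Machine steps:
t=0: ⟨C=(let u = ((λy. ((λx. (let v = x in y)) (-2 - y))) ((λw. (w - w)) 8)) in (let z = ((λw. w) u) in (let q = -1 in 0))); E=∅; A=∅; R=∅⟩
t=1: ⟨C=((λy. ((λx. (let v = x in y)) (-2 - y))) ((λw. (w - w)) 8)); E=∅; A=∅; R=[let u]⟩
t=2: ⟨C=((λw. (w - w)) 8); E=∅; A=∅; R=[app :: let u]⟩
t=3: ⟨C=8; E=∅; A=∅; R=[app :: app :: let u]⟩
t=4: ⟨C=(λw. (w - w)); E=∅; A=[8]; R=[app :: let u]⟩
t=5: ⟨C=(w - w); E={w↦8}; A=∅; R=[app :: let u]⟩
t=6: ⟨C=w; E={w↦8}; A=∅; R=[subR :: app :: let u]⟩
t=7: ⟨C=w; E={w↦8}; A=∅; R=[subL(8) :: app :: let u]⟩
t=8: ⟨C=(λy. ((λx. (let v = x in y)) (-2 - y))); E=∅; A=[0]; R=[let u]⟩
t=9: ⟨C=((λx. (let v = x in y)) (-2 - y)); E={y↦0}; A=∅; R=[let u]⟩
t=10: ⟨C=(-2 - y); E={y↦0}; A=∅; R=[app :: let u]⟩
t=11: ⟨C=-2; E={y↦0}; A=∅; R=[subR :: app :: let u]⟩
t=12: ⟨C=y; E={y↦0}; A=∅; R=[subL(-2) :: app :: let u]⟩
t=13: ⟨C=(λx. (let v = x in y)); E={y↦0}; A=[-2]; R=[let u]⟩
t=14: ⟨C=(let v = x in y); E={x↦-2, y↦0}; A=∅; R=[let u]⟩
t=15: ⟨C=x; E={x↦-2, y↦0}; A=∅; R=[let v :: let u]⟩
t=16: ⟨C=y; E={v↦-2, x↦-2, y↦0}; A=∅; R=[let u]⟩
t=17: ⟨C=(let z = ((λw. w) u) in (let q = -1 in 0)); E={u↦0}; A=∅; R=∅⟩
t=18: ⟨C=((λw. w) u); E={u↦0}; A=∅; R=[let z]⟩
t=19: ⟨C=u; E={u↦0}; A=∅; R=[app :: let z]⟩
t=20: ⟨C=(λw. w); E={u↦0}; A=[0]; R=[let z]⟩
t=21: ⟨C=w; E={w↦0, u↦0}; A=∅; R=[let z]⟩
t=22: ⟨C=(let q = -1 in 0); E={z↦0, u↦0}; A=∅; R=∅⟩
t=23: ⟨C=-1; E={z↦0, u↦0}; A=∅; R=[let q]⟩
t=24: ⟨C=0; E={q↦-1, z↦0, u↦0}; A=∅; R=∅⟩
→ final value 0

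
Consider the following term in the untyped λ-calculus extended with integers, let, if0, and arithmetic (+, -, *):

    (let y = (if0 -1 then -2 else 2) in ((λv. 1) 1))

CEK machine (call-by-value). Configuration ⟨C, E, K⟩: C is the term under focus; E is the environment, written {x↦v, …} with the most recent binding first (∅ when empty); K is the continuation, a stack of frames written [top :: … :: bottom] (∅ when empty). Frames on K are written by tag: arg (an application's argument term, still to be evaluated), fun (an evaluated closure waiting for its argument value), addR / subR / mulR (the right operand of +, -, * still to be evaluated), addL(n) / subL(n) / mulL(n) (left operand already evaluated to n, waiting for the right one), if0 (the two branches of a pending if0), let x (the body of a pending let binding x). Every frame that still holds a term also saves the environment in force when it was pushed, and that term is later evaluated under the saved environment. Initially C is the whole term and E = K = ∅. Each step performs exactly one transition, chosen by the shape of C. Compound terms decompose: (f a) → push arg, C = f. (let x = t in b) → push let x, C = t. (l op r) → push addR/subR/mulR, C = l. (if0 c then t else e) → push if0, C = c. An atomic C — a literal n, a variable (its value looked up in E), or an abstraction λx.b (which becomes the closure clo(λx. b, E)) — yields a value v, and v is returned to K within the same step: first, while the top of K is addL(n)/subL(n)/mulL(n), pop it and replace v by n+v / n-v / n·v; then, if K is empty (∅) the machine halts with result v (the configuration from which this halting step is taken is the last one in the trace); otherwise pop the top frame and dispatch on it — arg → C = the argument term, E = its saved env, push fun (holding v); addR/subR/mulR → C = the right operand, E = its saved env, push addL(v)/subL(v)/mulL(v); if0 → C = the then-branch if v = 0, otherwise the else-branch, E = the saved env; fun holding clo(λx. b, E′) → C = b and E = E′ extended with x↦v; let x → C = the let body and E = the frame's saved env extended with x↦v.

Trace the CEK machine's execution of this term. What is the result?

Answer: 1

Derivation:
0. [C=(let y = (if0 -1 then -2 else 2) in ((λv. 1) 1)) | E=∅ | K=∅]
1. [C=(if0 -1 then -2 else 2) | E=∅ | K=[let y]]
2. [C=-1 | E=∅ | K=[if0 :: let y]]
3. [C=2 | E=∅ | K=[let y]]
4. [C=((λv. 1) 1) | E={y↦2} | K=∅]
5. [C=(λv. 1) | E={y↦2} | K=[arg]]
6. [C=1 | E={y↦2} | K=[fun]]
7. [C=1 | E={v↦1, y↦2} | K=∅]
→ final value 1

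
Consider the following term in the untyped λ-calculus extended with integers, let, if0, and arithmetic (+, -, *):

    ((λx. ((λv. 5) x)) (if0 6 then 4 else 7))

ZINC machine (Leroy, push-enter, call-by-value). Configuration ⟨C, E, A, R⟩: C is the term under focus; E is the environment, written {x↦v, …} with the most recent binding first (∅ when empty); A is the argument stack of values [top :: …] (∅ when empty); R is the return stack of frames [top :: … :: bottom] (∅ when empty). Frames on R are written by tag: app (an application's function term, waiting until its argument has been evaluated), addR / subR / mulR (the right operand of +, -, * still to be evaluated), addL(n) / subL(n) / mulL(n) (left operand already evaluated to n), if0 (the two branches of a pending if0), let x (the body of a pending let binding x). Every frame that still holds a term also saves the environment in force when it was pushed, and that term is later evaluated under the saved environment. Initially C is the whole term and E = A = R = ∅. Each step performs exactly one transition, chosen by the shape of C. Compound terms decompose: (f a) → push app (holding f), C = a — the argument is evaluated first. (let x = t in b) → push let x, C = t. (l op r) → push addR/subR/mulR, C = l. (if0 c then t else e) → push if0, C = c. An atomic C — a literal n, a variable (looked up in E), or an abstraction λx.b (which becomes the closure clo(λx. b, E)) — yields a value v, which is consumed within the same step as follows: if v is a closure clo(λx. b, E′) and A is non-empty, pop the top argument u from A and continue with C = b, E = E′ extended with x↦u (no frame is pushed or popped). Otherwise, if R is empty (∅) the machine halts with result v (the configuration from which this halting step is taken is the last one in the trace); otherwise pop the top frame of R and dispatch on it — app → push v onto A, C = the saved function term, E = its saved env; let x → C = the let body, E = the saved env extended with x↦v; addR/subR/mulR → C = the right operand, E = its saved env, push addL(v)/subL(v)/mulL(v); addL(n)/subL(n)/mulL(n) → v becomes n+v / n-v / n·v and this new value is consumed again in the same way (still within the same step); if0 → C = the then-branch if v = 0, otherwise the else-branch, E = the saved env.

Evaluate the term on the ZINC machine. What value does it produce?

Answer: 5

Derivation:
t=0: <C=((λx. ((λv. 5) x)) (if0 6 then 4 else 7)), E=∅, A=∅, R=∅>
t=1: <C=(if0 6 then 4 else 7), E=∅, A=∅, R=[app]>
t=2: <C=6, E=∅, A=∅, R=[if0 :: app]>
t=3: <C=7, E=∅, A=∅, R=[app]>
t=4: <C=(λx. ((λv. 5) x)), E=∅, A=[7], R=∅>
t=5: <C=((λv. 5) x), E={x↦7}, A=∅, R=∅>
t=6: <C=x, E={x↦7}, A=∅, R=[app]>
t=7: <C=(λv. 5), E={x↦7}, A=[7], R=∅>
t=8: <C=5, E={v↦7, x↦7}, A=∅, R=∅>
→ final value 5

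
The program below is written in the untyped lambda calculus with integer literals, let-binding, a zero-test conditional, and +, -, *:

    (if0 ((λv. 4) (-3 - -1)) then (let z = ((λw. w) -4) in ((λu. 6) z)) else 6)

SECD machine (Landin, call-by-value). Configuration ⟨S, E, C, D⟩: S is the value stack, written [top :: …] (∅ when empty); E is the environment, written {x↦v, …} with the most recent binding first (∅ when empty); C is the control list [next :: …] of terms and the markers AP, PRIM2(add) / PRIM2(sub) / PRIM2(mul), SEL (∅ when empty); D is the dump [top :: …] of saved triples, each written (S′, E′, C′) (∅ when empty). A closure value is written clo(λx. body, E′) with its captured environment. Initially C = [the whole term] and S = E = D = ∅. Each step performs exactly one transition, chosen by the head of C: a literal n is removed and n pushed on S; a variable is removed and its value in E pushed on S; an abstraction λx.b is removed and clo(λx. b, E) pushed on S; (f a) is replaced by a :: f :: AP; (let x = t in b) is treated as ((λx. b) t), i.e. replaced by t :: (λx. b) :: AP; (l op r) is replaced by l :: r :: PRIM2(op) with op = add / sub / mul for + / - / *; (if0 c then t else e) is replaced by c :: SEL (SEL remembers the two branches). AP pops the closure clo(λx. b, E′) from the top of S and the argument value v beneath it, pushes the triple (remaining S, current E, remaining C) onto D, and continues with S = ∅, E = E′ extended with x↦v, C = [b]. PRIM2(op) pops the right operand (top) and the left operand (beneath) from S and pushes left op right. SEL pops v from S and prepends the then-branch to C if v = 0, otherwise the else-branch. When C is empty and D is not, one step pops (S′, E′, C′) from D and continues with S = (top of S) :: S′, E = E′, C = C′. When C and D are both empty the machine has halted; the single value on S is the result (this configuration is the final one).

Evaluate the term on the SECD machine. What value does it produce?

[0] <S=∅, E=∅, C=[(if0 ((λv. 4) (-3 - -1)) then (let z = ((λw. w) -4) in ((λu. 6) z)) else 6)], D=∅>
[1] <S=∅, E=∅, C=[((λv. 4) (-3 - -1)) :: SEL], D=∅>
[2] <S=∅, E=∅, C=[(-3 - -1) :: (λv. 4) :: AP :: SEL], D=∅>
[3] <S=∅, E=∅, C=[-3 :: -1 :: PRIM2(sub) :: (λv. 4) :: AP :: SEL], D=∅>
[4] <S=[-3], E=∅, C=[-1 :: PRIM2(sub) :: (λv. 4) :: AP :: SEL], D=∅>
[5] <S=[-1 :: -3], E=∅, C=[PRIM2(sub) :: (λv. 4) :: AP :: SEL], D=∅>
[6] <S=[-2], E=∅, C=[(λv. 4) :: AP :: SEL], D=∅>
[7] <S=[clo(λv. 4, ∅) :: -2], E=∅, C=[AP :: SEL], D=∅>
[8] <S=∅, E={v↦-2}, C=[4], D=[(∅, ∅, [SEL])]>
[9] <S=[4], E={v↦-2}, C=∅, D=[(∅, ∅, [SEL])]>
[10] <S=[4], E=∅, C=[SEL], D=∅>
[11] <S=∅, E=∅, C=[6], D=∅>
[12] <S=[6], E=∅, C=∅, D=∅>
→ final value 6

Answer: 6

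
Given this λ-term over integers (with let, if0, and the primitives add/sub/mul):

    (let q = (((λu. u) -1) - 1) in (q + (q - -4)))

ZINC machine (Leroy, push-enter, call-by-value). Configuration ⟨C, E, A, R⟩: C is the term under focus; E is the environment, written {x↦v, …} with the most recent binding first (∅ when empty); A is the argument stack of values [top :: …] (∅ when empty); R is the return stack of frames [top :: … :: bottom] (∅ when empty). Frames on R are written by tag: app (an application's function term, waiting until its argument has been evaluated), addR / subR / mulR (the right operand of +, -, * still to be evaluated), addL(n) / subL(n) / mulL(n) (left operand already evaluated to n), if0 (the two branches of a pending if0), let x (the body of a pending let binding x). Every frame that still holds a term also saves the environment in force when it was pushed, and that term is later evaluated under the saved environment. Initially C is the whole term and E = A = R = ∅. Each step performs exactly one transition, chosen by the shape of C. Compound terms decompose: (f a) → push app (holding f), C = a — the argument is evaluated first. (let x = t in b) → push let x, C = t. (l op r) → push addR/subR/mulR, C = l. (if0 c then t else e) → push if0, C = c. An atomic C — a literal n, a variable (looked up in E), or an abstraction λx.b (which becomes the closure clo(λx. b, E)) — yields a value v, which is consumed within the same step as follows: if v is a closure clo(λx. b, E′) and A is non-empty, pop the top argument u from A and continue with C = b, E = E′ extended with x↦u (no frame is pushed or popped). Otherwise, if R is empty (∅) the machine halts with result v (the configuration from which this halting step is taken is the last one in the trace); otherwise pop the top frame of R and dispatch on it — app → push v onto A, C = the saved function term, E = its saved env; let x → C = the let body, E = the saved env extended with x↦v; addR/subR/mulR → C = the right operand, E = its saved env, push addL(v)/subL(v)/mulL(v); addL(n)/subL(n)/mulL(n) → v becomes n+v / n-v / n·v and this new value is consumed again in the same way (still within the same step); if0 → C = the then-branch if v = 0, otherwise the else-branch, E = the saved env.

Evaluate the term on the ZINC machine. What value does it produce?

0. ⟨C=(let q = (((λu. u) -1) - 1) in (q + (q - -4))); E=∅; A=∅; R=∅⟩
1. ⟨C=(((λu. u) -1) - 1); E=∅; A=∅; R=[let q]⟩
2. ⟨C=((λu. u) -1); E=∅; A=∅; R=[subR :: let q]⟩
3. ⟨C=-1; E=∅; A=∅; R=[app :: subR :: let q]⟩
4. ⟨C=(λu. u); E=∅; A=[-1]; R=[subR :: let q]⟩
5. ⟨C=u; E={u↦-1}; A=∅; R=[subR :: let q]⟩
6. ⟨C=1; E=∅; A=∅; R=[subL(-1) :: let q]⟩
7. ⟨C=(q + (q - -4)); E={q↦-2}; A=∅; R=∅⟩
8. ⟨C=q; E={q↦-2}; A=∅; R=[addR]⟩
9. ⟨C=(q - -4); E={q↦-2}; A=∅; R=[addL(-2)]⟩
10. ⟨C=q; E={q↦-2}; A=∅; R=[subR :: addL(-2)]⟩
11. ⟨C=-4; E={q↦-2}; A=∅; R=[subL(-2) :: addL(-2)]⟩
→ final value 0

Answer: 0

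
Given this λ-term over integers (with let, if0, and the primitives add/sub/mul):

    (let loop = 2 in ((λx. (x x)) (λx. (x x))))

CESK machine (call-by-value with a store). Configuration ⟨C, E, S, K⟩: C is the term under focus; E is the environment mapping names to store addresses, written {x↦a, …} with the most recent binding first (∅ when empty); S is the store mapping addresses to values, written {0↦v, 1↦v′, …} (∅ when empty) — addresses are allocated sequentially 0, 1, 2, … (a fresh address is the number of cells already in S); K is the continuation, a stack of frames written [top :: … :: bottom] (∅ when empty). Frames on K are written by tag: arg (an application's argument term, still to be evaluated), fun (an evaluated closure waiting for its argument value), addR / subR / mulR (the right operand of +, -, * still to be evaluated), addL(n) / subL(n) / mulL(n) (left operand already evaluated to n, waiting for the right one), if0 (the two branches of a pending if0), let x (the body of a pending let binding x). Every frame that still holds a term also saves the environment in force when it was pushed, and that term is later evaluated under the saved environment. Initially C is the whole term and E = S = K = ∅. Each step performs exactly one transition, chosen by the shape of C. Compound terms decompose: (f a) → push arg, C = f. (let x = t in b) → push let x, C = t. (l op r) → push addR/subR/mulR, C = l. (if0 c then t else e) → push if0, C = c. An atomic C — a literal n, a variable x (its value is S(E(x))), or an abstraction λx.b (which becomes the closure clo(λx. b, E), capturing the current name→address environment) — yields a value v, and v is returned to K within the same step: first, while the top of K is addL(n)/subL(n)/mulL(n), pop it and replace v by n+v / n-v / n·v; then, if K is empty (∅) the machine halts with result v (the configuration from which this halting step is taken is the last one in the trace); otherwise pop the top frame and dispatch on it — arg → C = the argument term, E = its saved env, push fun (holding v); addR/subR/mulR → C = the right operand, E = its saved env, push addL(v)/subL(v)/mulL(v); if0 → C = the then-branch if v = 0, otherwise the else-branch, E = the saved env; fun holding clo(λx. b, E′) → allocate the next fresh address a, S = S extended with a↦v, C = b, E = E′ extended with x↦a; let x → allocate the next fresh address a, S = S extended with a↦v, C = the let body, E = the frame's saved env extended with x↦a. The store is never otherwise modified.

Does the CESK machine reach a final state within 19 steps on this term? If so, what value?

Answer: DIVERGES (no final state within 19 steps)

Execution trace:
0. [C=(let loop = 2 in ((λx. (x x)) (λx. (x x)))) | E=∅ | S=∅ | K=∅]
1. [C=2 | E=∅ | S=∅ | K=[let loop]]
2. [C=((λx. (x x)) (λx. (x x))) | E={loop↦0} | S={0↦2} | K=∅]
3. [C=(λx. (x x)) | E={loop↦0} | S={0↦2} | K=[arg]]
4. [C=(λx. (x x)) | E={loop↦0} | S={0↦2} | K=[fun]]
5. [C=(x x) | E={x↦1, loop↦0} | S={0↦2, 1↦clo(λx. (x x), {loop↦0})} | K=∅]
6. [C=x | E={x↦1, loop↦0} | S={0↦2, 1↦clo(λx. (x x), {loop↦0})} | K=[arg]]
7. [C=x | E={x↦1, loop↦0} | S={0↦2, 1↦clo(λx. (x x), {loop↦0})} | K=[fun]]
8. [C=(x x) | E={x↦2, loop↦0} | S={0↦2, 1↦clo(λx. (x x), {loop↦0}), 2↦clo(λx. (x x), {loop↦0})} | K=∅]
9. [C=x | E={x↦2, loop↦0} | S={0↦2, 1↦clo(λx. (x x), {loop↦0}), 2↦clo(λx. (x x), {loop↦0})} | K=[arg]]
10. [C=x | E={x↦2, loop↦0} | S={0↦2, 1↦clo(λx. (x x), {loop↦0}), 2↦clo(λx. (x x), {loop↦0})} | K=[fun]]
11. [C=(x x) | E={x↦3, loop↦0} | S={0↦2, 1↦clo(λx. (x x), {loop↦0}), 2↦clo(λx. (x x), {loop↦0}), 3↦clo(λx. (x x), {loop↦0})} | K=∅]
12. [C=x | E={x↦3, loop↦0} | S={0↦2, 1↦clo(λx. (x x), {loop↦0}), 2↦clo(λx. (x x), {loop↦0}), 3↦clo(λx. (x x), {loop↦0})} | K=[arg]]
13. [C=x | E={x↦3, loop↦0} | S={0↦2, 1↦clo(λx. (x x), {loop↦0}), 2↦clo(λx. (x x), {loop↦0}), 3↦clo(λx. (x x), {loop↦0})} | K=[fun]]
14. [C=(x x) | E={x↦4, loop↦0} | S={0↦2, 1↦clo(λx. (x x), {loop↦0}), 2↦clo(λx. (x x), {loop↦0}), 3↦clo(λx. (x x), {loop↦0}), 4↦clo(λx. (x x), {loop↦0})} | K=∅]
15. [C=x | E={x↦4, loop↦0} | S={0↦2, 1↦clo(λx. (x x), {loop↦0}), 2↦clo(λx. (x x), {loop↦0}), 3↦clo(λx. (x x), {loop↦0}), 4↦clo(λx. (x x), {loop↦0})} | K=[arg]]
16. [C=x | E={x↦4, loop↦0} | S={0↦2, 1↦clo(λx. (x x), {loop↦0}), 2↦clo(λx. (x x), {loop↦0}), 3↦clo(λx. (x x), {loop↦0}), 4↦clo(λx. (x x), {loop↦0})} | K=[fun]]
17. [C=(x x) | E={x↦5, loop↦0} | S={0↦2, 1↦clo(λx. (x x), {loop↦0}), 2↦clo(λx. (x x), {loop↦0}), 3↦clo(λx. (x x), {loop↦0}), 4↦clo(λx. (x x), {loop↦0}), 5↦clo(λx. (x x), {loop↦0})} | K=∅]
18. [C=x | E={x↦5, loop↦0} | S={0↦2, 1↦clo(λx. (x x), {loop↦0}), 2↦clo(λx. (x x), {loop↦0}), 3↦clo(λx. (x x), {loop↦0}), 4↦clo(λx. (x x), {loop↦0}), 5↦clo(λx. (x x), {loop↦0})} | K=[arg]]
19. [C=x | E={x↦5, loop↦0} | S={0↦2, 1↦clo(λx. (x x), {loop↦0}), 2↦clo(λx. (x x), {loop↦0}), 3↦clo(λx. (x x), {loop↦0}), 4↦clo(λx. (x x), {loop↦0}), 5↦clo(λx. (x x), {loop↦0})} | K=[fun]]
→ 19 transitions taken and the configuration is still not final: no result within 19 steps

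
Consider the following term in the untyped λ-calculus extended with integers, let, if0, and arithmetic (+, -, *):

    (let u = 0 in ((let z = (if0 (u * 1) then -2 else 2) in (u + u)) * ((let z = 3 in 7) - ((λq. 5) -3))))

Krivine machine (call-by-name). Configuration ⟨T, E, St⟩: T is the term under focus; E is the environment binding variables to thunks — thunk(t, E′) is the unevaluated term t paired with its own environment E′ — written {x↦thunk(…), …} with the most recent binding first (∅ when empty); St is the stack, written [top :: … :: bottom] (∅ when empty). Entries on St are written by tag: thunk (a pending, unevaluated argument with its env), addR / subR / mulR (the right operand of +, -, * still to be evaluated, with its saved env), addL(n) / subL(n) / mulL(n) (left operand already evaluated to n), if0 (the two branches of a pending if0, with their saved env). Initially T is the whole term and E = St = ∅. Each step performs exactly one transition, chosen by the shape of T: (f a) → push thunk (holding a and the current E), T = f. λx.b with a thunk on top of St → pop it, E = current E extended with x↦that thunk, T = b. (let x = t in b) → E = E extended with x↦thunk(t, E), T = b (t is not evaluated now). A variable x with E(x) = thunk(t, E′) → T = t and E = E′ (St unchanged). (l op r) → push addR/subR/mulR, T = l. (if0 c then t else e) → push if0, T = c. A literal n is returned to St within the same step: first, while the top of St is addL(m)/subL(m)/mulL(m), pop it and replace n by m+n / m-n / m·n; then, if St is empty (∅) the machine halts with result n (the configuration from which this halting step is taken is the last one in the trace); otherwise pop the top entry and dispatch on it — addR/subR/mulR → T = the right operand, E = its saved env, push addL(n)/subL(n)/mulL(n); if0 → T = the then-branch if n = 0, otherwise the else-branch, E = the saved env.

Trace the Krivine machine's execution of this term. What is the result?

[0] <T=(let u = 0 in ((let z = (if0 (u * 1) then -2 else 2) in (u + u)) * ((let z = 3 in 7) - ((λq. 5) -3)))), E=∅, St=∅>
[1] <T=((let z = (if0 (u * 1) then -2 else 2) in (u + u)) * ((let z = 3 in 7) - ((λq. 5) -3))), E={u↦thunk(0, ∅)}, St=∅>
[2] <T=(let z = (if0 (u * 1) then -2 else 2) in (u + u)), E={u↦thunk(0, ∅)}, St=[mulR]>
[3] <T=(u + u), E={z↦thunk((if0 (u * 1) then -2 else 2), {u↦thunk(0, ∅)}), u↦thunk(0, ∅)}, St=[mulR]>
[4] <T=u, E={z↦thunk((if0 (u * 1) then -2 else 2), {u↦thunk(0, ∅)}), u↦thunk(0, ∅)}, St=[addR :: mulR]>
[5] <T=0, E=∅, St=[addR :: mulR]>
[6] <T=u, E={z↦thunk((if0 (u * 1) then -2 else 2), {u↦thunk(0, ∅)}), u↦thunk(0, ∅)}, St=[addL(0) :: mulR]>
[7] <T=0, E=∅, St=[addL(0) :: mulR]>
[8] <T=((let z = 3 in 7) - ((λq. 5) -3)), E={u↦thunk(0, ∅)}, St=[mulL(0)]>
[9] <T=(let z = 3 in 7), E={u↦thunk(0, ∅)}, St=[subR :: mulL(0)]>
[10] <T=7, E={z↦thunk(3, {u↦thunk(0, ∅)}), u↦thunk(0, ∅)}, St=[subR :: mulL(0)]>
[11] <T=((λq. 5) -3), E={u↦thunk(0, ∅)}, St=[subL(7) :: mulL(0)]>
[12] <T=(λq. 5), E={u↦thunk(0, ∅)}, St=[thunk :: subL(7) :: mulL(0)]>
[13] <T=5, E={q↦thunk(-3, {u↦thunk(0, ∅)}), u↦thunk(0, ∅)}, St=[subL(7) :: mulL(0)]>
→ final value 0

Answer: 0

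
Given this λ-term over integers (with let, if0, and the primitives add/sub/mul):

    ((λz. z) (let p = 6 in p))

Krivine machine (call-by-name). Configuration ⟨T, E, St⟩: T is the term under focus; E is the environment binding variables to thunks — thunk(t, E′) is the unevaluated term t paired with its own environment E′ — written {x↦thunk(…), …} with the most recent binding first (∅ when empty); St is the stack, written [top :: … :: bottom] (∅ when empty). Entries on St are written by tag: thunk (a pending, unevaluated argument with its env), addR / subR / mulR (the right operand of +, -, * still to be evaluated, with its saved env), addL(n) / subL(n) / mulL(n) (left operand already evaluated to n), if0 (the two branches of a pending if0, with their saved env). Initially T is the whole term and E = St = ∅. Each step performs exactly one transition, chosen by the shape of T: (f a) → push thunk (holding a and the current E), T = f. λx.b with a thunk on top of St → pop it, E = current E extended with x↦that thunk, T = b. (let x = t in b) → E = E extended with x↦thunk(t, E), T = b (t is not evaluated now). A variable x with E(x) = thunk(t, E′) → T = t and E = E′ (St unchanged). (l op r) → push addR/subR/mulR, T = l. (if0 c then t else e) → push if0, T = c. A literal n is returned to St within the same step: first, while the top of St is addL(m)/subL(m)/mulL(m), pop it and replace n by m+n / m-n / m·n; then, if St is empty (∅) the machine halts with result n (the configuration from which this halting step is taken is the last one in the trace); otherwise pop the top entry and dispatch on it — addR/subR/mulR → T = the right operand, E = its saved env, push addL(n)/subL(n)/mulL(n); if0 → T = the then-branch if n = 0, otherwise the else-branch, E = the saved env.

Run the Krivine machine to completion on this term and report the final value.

Answer: 6

Machine steps:
0. [T=((λz. z) (let p = 6 in p)) | E=∅ | St=∅]
1. [T=(λz. z) | E=∅ | St=[thunk]]
2. [T=z | E={z↦thunk((let p = 6 in p), ∅)} | St=∅]
3. [T=(let p = 6 in p) | E=∅ | St=∅]
4. [T=p | E={p↦thunk(6, ∅)} | St=∅]
5. [T=6 | E=∅ | St=∅]
→ final value 6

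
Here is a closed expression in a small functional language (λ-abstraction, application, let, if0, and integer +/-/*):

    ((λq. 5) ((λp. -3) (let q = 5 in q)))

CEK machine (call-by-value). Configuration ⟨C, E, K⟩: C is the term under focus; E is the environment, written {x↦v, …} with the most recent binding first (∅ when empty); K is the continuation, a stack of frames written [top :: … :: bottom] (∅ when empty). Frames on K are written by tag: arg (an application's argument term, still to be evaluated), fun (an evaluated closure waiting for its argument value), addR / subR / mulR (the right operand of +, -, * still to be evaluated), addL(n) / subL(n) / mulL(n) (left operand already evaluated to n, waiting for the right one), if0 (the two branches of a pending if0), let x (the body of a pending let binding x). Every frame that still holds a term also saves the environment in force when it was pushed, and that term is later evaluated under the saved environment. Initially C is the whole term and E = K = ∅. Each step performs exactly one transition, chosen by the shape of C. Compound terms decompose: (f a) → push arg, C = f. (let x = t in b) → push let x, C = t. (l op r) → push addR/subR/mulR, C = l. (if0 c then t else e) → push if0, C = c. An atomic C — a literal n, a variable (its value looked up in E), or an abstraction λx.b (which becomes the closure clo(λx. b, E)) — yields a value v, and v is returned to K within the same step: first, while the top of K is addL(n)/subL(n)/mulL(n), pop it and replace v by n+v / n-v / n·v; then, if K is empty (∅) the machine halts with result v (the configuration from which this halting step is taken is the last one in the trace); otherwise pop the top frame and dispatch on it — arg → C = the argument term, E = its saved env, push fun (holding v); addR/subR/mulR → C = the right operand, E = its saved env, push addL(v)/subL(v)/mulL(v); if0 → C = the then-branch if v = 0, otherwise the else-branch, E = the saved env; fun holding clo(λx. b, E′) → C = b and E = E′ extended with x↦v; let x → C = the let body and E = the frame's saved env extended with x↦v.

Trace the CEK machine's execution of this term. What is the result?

Answer: 5

Machine steps:
step 0: <C=((λq. 5) ((λp. -3) (let q = 5 in q))), E=∅, K=∅>
step 1: <C=(λq. 5), E=∅, K=[arg]>
step 2: <C=((λp. -3) (let q = 5 in q)), E=∅, K=[fun]>
step 3: <C=(λp. -3), E=∅, K=[arg :: fun]>
step 4: <C=(let q = 5 in q), E=∅, K=[fun :: fun]>
step 5: <C=5, E=∅, K=[let q :: fun :: fun]>
step 6: <C=q, E={q↦5}, K=[fun :: fun]>
step 7: <C=-3, E={p↦5}, K=[fun]>
step 8: <C=5, E={q↦-3}, K=∅>
→ final value 5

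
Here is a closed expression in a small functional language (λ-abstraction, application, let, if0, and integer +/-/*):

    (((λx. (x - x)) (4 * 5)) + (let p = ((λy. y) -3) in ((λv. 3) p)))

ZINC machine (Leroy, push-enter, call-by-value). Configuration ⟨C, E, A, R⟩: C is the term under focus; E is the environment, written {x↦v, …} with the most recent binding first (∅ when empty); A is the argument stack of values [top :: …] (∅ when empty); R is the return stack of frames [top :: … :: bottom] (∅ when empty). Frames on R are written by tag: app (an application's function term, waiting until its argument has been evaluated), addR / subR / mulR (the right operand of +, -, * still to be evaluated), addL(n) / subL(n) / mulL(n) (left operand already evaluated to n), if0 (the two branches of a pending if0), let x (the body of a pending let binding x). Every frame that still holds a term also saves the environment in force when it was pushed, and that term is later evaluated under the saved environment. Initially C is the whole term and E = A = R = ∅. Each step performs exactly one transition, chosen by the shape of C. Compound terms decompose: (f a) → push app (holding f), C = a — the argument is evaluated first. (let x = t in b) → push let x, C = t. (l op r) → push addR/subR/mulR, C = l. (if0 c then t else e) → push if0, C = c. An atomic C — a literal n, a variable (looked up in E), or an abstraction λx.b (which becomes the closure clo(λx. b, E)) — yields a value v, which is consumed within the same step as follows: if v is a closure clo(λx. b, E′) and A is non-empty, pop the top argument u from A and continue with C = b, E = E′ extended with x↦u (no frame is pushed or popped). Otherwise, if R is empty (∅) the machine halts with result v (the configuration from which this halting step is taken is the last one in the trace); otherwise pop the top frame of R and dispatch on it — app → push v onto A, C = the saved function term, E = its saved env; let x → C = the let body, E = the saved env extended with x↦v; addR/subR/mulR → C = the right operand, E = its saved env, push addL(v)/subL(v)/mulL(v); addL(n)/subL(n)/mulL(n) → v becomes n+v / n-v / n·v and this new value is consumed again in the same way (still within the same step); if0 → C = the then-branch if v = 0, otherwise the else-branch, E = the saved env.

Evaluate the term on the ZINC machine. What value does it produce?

[0] ⟨C=(((λx. (x - x)) (4 * 5)) + (let p = ((λy. y) -3) in ((λv. 3) p))); E=∅; A=∅; R=∅⟩
[1] ⟨C=((λx. (x - x)) (4 * 5)); E=∅; A=∅; R=[addR]⟩
[2] ⟨C=(4 * 5); E=∅; A=∅; R=[app :: addR]⟩
[3] ⟨C=4; E=∅; A=∅; R=[mulR :: app :: addR]⟩
[4] ⟨C=5; E=∅; A=∅; R=[mulL(4) :: app :: addR]⟩
[5] ⟨C=(λx. (x - x)); E=∅; A=[20]; R=[addR]⟩
[6] ⟨C=(x - x); E={x↦20}; A=∅; R=[addR]⟩
[7] ⟨C=x; E={x↦20}; A=∅; R=[subR :: addR]⟩
[8] ⟨C=x; E={x↦20}; A=∅; R=[subL(20) :: addR]⟩
[9] ⟨C=(let p = ((λy. y) -3) in ((λv. 3) p)); E=∅; A=∅; R=[addL(0)]⟩
[10] ⟨C=((λy. y) -3); E=∅; A=∅; R=[let p :: addL(0)]⟩
[11] ⟨C=-3; E=∅; A=∅; R=[app :: let p :: addL(0)]⟩
[12] ⟨C=(λy. y); E=∅; A=[-3]; R=[let p :: addL(0)]⟩
[13] ⟨C=y; E={y↦-3}; A=∅; R=[let p :: addL(0)]⟩
[14] ⟨C=((λv. 3) p); E={p↦-3}; A=∅; R=[addL(0)]⟩
[15] ⟨C=p; E={p↦-3}; A=∅; R=[app :: addL(0)]⟩
[16] ⟨C=(λv. 3); E={p↦-3}; A=[-3]; R=[addL(0)]⟩
[17] ⟨C=3; E={v↦-3, p↦-3}; A=∅; R=[addL(0)]⟩
→ final value 3

Answer: 3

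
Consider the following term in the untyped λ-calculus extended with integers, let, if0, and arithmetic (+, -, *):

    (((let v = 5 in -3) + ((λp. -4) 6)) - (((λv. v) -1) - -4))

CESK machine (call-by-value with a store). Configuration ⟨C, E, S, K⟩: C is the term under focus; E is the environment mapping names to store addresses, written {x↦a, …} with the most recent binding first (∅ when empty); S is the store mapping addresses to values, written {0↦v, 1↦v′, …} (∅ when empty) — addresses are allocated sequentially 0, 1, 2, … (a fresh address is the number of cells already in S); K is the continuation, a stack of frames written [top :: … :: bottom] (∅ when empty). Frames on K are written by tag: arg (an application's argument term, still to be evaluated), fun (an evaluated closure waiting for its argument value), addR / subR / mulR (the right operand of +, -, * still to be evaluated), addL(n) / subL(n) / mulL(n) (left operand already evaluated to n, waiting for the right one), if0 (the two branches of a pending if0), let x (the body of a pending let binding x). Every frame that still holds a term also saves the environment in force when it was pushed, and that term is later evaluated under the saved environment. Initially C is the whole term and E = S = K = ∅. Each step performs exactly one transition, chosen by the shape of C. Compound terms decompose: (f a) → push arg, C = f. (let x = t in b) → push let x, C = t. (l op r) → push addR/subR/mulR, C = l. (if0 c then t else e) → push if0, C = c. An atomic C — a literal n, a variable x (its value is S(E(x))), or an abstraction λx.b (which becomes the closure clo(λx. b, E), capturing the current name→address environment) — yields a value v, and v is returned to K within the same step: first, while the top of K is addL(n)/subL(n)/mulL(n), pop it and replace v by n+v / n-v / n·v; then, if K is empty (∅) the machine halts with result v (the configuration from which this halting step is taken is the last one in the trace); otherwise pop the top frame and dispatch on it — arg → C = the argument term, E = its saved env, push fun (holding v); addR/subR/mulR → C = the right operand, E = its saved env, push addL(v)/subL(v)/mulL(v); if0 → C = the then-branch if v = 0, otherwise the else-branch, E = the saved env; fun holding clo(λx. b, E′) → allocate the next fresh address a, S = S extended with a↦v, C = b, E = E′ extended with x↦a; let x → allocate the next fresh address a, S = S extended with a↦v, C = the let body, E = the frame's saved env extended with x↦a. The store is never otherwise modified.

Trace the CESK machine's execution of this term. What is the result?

Answer: -10

Derivation:
[0] [C=(((let v = 5 in -3) + ((λp. -4) 6)) - (((λv. v) -1) - -4)) | E=∅ | S=∅ | K=∅]
[1] [C=((let v = 5 in -3) + ((λp. -4) 6)) | E=∅ | S=∅ | K=[subR]]
[2] [C=(let v = 5 in -3) | E=∅ | S=∅ | K=[addR :: subR]]
[3] [C=5 | E=∅ | S=∅ | K=[let v :: addR :: subR]]
[4] [C=-3 | E={v↦0} | S={0↦5} | K=[addR :: subR]]
[5] [C=((λp. -4) 6) | E=∅ | S={0↦5} | K=[addL(-3) :: subR]]
[6] [C=(λp. -4) | E=∅ | S={0↦5} | K=[arg :: addL(-3) :: subR]]
[7] [C=6 | E=∅ | S={0↦5} | K=[fun :: addL(-3) :: subR]]
[8] [C=-4 | E={p↦1} | S={0↦5, 1↦6} | K=[addL(-3) :: subR]]
[9] [C=(((λv. v) -1) - -4) | E=∅ | S={0↦5, 1↦6} | K=[subL(-7)]]
[10] [C=((λv. v) -1) | E=∅ | S={0↦5, 1↦6} | K=[subR :: subL(-7)]]
[11] [C=(λv. v) | E=∅ | S={0↦5, 1↦6} | K=[arg :: subR :: subL(-7)]]
[12] [C=-1 | E=∅ | S={0↦5, 1↦6} | K=[fun :: subR :: subL(-7)]]
[13] [C=v | E={v↦2} | S={0↦5, 1↦6, 2↦-1} | K=[subR :: subL(-7)]]
[14] [C=-4 | E=∅ | S={0↦5, 1↦6, 2↦-1} | K=[subL(-1) :: subL(-7)]]
→ final value -10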